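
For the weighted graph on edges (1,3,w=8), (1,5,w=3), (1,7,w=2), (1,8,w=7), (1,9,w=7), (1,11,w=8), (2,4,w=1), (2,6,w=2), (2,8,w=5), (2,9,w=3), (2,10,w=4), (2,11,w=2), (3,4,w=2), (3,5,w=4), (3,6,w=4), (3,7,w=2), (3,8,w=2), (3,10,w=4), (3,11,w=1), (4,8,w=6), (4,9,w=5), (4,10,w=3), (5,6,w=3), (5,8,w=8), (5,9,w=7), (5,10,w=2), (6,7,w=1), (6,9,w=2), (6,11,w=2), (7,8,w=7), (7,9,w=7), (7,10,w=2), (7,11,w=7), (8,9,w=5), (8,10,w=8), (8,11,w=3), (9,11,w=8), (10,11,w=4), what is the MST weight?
17 (MST edges: (1,7,w=2), (2,4,w=1), (2,6,w=2), (2,11,w=2), (3,8,w=2), (3,11,w=1), (5,10,w=2), (6,7,w=1), (6,9,w=2), (7,10,w=2); sum of weights 2 + 1 + 2 + 2 + 2 + 1 + 2 + 1 + 2 + 2 = 17)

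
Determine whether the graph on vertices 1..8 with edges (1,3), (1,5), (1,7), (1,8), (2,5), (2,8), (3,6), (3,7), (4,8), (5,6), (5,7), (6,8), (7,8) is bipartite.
No (odd cycle of length 3: 8 -> 1 -> 7 -> 8)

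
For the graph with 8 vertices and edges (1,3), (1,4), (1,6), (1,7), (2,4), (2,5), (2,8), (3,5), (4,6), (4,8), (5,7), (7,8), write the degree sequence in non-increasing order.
[4, 4, 3, 3, 3, 3, 2, 2] (degrees: deg(1)=4, deg(2)=3, deg(3)=2, deg(4)=4, deg(5)=3, deg(6)=2, deg(7)=3, deg(8)=3)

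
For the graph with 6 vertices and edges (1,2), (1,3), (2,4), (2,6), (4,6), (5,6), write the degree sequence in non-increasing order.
[3, 3, 2, 2, 1, 1] (degrees: deg(1)=2, deg(2)=3, deg(3)=1, deg(4)=2, deg(5)=1, deg(6)=3)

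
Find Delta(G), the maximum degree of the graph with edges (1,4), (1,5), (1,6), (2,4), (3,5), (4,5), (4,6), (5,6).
4 (attained at vertices 4, 5)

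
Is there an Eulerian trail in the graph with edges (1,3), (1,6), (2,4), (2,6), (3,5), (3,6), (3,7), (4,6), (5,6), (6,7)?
Yes — and in fact it has an Eulerian circuit (the graph is connected and all 7 vertices have even degree)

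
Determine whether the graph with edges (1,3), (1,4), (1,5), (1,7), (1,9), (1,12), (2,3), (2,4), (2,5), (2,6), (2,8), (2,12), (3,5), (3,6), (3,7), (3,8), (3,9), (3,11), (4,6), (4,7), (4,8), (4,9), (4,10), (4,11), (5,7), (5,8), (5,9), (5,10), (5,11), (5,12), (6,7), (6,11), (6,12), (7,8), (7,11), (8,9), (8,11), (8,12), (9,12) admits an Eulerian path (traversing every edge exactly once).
Yes (the graph is connected and exactly 2 vertices have odd degree: {5, 7}; any Eulerian path must start and end at those)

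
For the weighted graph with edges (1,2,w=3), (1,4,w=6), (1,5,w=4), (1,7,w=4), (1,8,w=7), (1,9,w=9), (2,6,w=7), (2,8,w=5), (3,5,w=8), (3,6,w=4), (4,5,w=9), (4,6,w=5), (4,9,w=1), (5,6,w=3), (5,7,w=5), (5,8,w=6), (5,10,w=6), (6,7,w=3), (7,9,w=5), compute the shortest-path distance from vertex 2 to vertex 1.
3 (path: 2 -> 1; weights 3 = 3)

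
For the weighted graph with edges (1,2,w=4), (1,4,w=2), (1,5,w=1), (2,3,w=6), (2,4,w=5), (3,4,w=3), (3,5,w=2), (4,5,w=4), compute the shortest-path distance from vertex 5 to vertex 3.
2 (path: 5 -> 3; weights 2 = 2)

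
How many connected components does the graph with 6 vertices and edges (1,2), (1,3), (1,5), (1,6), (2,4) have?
1 (components: {1, 2, 3, 4, 5, 6})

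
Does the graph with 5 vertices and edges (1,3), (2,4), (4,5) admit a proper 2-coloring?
Yes. Partition: {1, 2, 5}, {3, 4}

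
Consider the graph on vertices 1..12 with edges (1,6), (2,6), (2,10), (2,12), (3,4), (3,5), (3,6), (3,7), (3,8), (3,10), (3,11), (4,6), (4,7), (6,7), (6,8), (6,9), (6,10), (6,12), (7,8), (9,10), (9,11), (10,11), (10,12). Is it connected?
Yes (BFS from 1 visits [1, 6, 2, 3, 4, 7, 8, 9, 10, 12, 5, 11] — all 12 vertices reached)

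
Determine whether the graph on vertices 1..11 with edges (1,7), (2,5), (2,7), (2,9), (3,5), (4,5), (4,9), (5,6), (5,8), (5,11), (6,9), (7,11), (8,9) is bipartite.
Yes. Partition: {1, 2, 3, 4, 6, 8, 10, 11}, {5, 7, 9}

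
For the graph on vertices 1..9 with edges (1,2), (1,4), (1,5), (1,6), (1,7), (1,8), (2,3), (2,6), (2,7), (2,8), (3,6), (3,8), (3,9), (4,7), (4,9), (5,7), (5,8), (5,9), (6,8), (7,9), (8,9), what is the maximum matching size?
4 (matching: (1,8), (2,7), (3,6), (4,9); upper bound floor(n/2) = floor(9/2) = 4)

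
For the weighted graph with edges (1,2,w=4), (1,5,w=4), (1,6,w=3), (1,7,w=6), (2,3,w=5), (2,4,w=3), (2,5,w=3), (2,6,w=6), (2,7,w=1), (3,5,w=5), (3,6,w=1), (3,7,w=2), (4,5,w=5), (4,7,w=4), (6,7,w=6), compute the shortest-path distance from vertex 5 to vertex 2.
3 (path: 5 -> 2; weights 3 = 3)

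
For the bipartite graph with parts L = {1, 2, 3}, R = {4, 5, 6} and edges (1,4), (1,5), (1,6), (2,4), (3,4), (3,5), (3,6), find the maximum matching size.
3 (matching: (1,6), (2,4), (3,5); upper bound min(|L|,|R|) = min(3,3) = 3)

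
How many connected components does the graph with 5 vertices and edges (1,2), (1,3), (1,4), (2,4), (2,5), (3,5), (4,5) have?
1 (components: {1, 2, 3, 4, 5})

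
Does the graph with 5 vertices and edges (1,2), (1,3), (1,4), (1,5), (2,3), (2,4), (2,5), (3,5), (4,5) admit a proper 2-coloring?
No (odd cycle of length 3: 3 -> 1 -> 2 -> 3)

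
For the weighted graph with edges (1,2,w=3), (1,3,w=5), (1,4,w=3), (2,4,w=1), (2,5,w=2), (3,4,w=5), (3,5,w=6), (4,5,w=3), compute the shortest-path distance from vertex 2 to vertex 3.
6 (path: 2 -> 4 -> 3; weights 1 + 5 = 6)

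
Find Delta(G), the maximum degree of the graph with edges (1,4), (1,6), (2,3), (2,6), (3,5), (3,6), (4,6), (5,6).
5 (attained at vertex 6)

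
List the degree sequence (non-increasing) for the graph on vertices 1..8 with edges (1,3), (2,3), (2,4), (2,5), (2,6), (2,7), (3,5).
[5, 3, 2, 1, 1, 1, 1, 0] (degrees: deg(1)=1, deg(2)=5, deg(3)=3, deg(4)=1, deg(5)=2, deg(6)=1, deg(7)=1, deg(8)=0)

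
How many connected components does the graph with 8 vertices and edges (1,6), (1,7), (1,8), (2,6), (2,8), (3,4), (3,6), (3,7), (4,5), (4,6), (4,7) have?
1 (components: {1, 2, 3, 4, 5, 6, 7, 8})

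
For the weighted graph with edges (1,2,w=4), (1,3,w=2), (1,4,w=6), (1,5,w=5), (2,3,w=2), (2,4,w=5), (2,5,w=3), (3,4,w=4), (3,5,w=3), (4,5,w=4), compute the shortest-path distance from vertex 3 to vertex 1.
2 (path: 3 -> 1; weights 2 = 2)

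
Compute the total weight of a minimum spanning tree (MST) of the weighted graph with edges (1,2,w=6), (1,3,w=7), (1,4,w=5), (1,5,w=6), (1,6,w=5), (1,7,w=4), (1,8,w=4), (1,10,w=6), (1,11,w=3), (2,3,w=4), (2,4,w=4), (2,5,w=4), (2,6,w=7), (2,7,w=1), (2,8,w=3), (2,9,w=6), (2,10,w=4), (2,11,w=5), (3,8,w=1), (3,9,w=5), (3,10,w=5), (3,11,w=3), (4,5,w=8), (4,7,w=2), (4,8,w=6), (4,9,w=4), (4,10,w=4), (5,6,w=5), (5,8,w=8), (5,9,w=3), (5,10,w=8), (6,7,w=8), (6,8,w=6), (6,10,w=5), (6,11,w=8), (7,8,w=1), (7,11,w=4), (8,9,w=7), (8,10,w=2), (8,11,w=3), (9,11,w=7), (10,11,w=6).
25 (MST edges: (1,6,w=5), (1,11,w=3), (2,5,w=4), (2,7,w=1), (3,8,w=1), (3,11,w=3), (4,7,w=2), (5,9,w=3), (7,8,w=1), (8,10,w=2); sum of weights 5 + 3 + 4 + 1 + 1 + 3 + 2 + 3 + 1 + 2 = 25)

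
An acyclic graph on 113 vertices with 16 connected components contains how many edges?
97 (Each of the 16 component trees on V_i vertices has V_i - 1 edges; summing gives V - C = 113 - 16 = 97)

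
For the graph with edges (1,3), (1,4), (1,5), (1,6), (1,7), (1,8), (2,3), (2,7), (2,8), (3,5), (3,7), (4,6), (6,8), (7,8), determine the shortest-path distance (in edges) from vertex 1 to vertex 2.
2 (path: 1 -> 3 -> 2, 2 edges)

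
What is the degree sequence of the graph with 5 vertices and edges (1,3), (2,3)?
[2, 1, 1, 0, 0] (degrees: deg(1)=1, deg(2)=1, deg(3)=2, deg(4)=0, deg(5)=0)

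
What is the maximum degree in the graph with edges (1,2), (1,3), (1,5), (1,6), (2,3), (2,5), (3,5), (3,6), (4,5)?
4 (attained at vertices 1, 3, 5)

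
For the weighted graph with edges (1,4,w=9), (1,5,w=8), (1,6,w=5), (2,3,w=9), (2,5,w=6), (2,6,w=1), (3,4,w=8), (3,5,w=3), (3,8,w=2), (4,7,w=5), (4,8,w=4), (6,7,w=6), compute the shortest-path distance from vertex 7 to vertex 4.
5 (path: 7 -> 4; weights 5 = 5)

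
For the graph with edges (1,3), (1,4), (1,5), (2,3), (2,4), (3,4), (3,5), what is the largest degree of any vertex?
4 (attained at vertex 3)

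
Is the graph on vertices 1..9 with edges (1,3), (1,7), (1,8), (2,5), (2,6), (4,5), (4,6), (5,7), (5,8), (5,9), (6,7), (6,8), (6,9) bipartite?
Yes. Partition: {1, 5, 6}, {2, 3, 4, 7, 8, 9}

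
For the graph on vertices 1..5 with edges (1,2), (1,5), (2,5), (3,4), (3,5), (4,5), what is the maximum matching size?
2 (matching: (2,5), (3,4); upper bound floor(n/2) = floor(5/2) = 2)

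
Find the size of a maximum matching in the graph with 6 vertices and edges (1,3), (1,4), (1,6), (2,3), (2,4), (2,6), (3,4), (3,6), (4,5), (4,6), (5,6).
3 (matching: (1,6), (2,3), (4,5); upper bound floor(n/2) = floor(6/2) = 3)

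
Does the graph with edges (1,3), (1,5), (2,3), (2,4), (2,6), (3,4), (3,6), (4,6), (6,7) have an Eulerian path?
No (4 vertices have odd degree: {2, 4, 5, 7}; Eulerian path requires 0 or 2)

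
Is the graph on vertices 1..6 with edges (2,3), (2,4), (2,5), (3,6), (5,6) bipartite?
Yes. Partition: {1, 2, 6}, {3, 4, 5}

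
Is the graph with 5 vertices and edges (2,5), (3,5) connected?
No, it has 3 components: {1}, {2, 3, 5}, {4}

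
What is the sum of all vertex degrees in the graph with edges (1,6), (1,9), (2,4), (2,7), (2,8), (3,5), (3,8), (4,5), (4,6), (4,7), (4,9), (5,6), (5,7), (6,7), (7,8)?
30 (handshake: sum of degrees = 2|E| = 2 x 15 = 30)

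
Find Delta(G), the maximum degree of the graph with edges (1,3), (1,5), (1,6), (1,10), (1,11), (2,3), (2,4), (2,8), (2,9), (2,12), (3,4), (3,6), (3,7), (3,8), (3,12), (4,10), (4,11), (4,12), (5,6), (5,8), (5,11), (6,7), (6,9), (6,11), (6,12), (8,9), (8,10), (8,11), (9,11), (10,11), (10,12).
7 (attained at vertices 3, 6, 11)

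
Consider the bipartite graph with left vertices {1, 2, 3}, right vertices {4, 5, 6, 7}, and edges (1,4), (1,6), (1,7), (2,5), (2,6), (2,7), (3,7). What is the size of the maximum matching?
3 (matching: (1,6), (2,5), (3,7); upper bound min(|L|,|R|) = min(3,4) = 3)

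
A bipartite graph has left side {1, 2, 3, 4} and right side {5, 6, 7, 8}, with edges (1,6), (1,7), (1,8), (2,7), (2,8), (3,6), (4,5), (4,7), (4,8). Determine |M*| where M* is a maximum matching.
4 (matching: (1,8), (2,7), (3,6), (4,5); upper bound min(|L|,|R|) = min(4,4) = 4)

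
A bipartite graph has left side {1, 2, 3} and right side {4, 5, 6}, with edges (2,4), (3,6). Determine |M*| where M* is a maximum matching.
2 (matching: (2,4), (3,6); upper bound min(|L|,|R|) = min(3,3) = 3)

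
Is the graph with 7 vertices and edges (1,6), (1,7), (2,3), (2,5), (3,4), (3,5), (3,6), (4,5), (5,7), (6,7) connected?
Yes (BFS from 1 visits [1, 6, 7, 3, 5, 2, 4] — all 7 vertices reached)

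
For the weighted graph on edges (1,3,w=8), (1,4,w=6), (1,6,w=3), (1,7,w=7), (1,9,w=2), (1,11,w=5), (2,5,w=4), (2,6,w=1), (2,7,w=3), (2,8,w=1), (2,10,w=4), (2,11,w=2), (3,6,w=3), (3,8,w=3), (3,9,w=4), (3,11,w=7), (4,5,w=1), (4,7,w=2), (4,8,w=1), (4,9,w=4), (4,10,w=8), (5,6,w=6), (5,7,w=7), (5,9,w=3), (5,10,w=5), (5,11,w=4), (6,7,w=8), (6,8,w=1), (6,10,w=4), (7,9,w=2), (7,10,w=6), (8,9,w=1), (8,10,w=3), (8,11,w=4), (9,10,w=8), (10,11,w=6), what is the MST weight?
17 (MST edges: (1,9,w=2), (2,6,w=1), (2,8,w=1), (2,11,w=2), (3,8,w=3), (4,5,w=1), (4,7,w=2), (4,8,w=1), (8,9,w=1), (8,10,w=3); sum of weights 2 + 1 + 1 + 2 + 3 + 1 + 2 + 1 + 1 + 3 = 17)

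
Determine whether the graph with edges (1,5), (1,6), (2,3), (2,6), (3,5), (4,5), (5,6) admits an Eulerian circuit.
No (2 vertices have odd degree: {4, 6}; Eulerian circuit requires 0)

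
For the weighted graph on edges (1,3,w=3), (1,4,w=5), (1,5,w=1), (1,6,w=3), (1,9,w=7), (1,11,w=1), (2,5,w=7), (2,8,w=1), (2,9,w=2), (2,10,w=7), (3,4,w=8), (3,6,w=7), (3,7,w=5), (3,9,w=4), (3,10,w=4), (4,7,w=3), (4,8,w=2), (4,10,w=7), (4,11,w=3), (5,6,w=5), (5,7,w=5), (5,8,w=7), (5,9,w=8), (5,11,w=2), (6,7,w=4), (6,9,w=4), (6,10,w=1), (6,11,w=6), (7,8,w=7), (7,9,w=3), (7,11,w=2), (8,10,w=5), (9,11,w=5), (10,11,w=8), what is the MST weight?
19 (MST edges: (1,3,w=3), (1,5,w=1), (1,6,w=3), (1,11,w=1), (2,8,w=1), (2,9,w=2), (4,7,w=3), (4,8,w=2), (6,10,w=1), (7,11,w=2); sum of weights 3 + 1 + 3 + 1 + 1 + 2 + 3 + 2 + 1 + 2 = 19)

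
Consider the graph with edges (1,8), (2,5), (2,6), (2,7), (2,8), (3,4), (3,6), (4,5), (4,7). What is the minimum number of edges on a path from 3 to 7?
2 (path: 3 -> 4 -> 7, 2 edges)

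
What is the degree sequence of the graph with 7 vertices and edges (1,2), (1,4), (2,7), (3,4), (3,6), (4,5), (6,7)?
[3, 2, 2, 2, 2, 2, 1] (degrees: deg(1)=2, deg(2)=2, deg(3)=2, deg(4)=3, deg(5)=1, deg(6)=2, deg(7)=2)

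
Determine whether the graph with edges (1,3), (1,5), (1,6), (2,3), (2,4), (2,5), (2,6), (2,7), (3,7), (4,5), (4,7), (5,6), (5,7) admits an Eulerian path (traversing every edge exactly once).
No (6 vertices have odd degree: {1, 2, 3, 4, 5, 6}; Eulerian path requires 0 or 2)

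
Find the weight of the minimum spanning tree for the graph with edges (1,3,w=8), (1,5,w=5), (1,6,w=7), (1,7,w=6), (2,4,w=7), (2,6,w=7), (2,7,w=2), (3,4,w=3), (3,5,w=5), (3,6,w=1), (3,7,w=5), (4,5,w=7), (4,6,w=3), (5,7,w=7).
21 (MST edges: (1,5,w=5), (2,7,w=2), (3,4,w=3), (3,5,w=5), (3,6,w=1), (3,7,w=5); sum of weights 5 + 2 + 3 + 5 + 1 + 5 = 21)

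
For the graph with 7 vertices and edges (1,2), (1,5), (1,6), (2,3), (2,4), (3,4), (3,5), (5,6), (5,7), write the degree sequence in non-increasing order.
[4, 3, 3, 3, 2, 2, 1] (degrees: deg(1)=3, deg(2)=3, deg(3)=3, deg(4)=2, deg(5)=4, deg(6)=2, deg(7)=1)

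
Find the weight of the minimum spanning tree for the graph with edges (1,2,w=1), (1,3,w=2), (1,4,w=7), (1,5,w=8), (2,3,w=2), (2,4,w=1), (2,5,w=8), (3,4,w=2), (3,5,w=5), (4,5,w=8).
9 (MST edges: (1,2,w=1), (1,3,w=2), (2,4,w=1), (3,5,w=5); sum of weights 1 + 2 + 1 + 5 = 9)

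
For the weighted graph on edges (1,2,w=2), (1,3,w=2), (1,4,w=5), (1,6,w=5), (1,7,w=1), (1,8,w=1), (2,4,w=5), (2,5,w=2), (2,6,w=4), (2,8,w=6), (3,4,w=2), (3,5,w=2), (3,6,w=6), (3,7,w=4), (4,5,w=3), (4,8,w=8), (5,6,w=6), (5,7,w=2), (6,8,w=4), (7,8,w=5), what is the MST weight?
14 (MST edges: (1,2,w=2), (1,3,w=2), (1,7,w=1), (1,8,w=1), (2,5,w=2), (2,6,w=4), (3,4,w=2); sum of weights 2 + 2 + 1 + 1 + 2 + 4 + 2 = 14)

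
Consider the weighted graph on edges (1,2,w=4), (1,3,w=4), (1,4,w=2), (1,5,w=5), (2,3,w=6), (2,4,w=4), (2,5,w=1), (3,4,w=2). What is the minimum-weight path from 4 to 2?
4 (path: 4 -> 2; weights 4 = 4)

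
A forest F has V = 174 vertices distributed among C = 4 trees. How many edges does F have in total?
170 (Each of the 4 component trees on V_i vertices has V_i - 1 edges; summing gives V - C = 174 - 4 = 170)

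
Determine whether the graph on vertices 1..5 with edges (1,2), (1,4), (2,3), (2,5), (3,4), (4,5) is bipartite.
Yes. Partition: {1, 3, 5}, {2, 4}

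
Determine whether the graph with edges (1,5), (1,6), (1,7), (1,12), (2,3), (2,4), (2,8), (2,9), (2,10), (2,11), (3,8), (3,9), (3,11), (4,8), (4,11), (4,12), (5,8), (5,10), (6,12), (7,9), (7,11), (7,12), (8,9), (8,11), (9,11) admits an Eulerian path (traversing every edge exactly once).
Yes (the graph is connected and exactly 2 vertices have odd degree: {5, 9}; any Eulerian path must start and end at those)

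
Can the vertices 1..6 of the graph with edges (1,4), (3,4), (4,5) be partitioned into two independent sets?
Yes. Partition: {1, 2, 3, 5, 6}, {4}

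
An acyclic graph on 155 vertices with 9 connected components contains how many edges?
146 (Each of the 9 component trees on V_i vertices has V_i - 1 edges; summing gives V - C = 155 - 9 = 146)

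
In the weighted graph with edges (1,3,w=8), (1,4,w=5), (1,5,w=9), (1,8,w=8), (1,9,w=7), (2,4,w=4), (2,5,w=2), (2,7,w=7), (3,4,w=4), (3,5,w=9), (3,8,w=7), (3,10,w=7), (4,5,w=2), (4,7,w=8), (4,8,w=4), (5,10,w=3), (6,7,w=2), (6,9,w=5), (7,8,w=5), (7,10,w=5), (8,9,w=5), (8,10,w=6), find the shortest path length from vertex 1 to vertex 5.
7 (path: 1 -> 4 -> 5; weights 5 + 2 = 7)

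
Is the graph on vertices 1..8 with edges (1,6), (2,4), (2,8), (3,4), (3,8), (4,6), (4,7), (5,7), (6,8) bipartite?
Yes. Partition: {1, 4, 5, 8}, {2, 3, 6, 7}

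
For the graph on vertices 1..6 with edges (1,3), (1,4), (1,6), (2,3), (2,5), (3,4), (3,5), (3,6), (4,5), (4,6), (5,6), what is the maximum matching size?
3 (matching: (1,6), (2,5), (3,4); upper bound floor(n/2) = floor(6/2) = 3)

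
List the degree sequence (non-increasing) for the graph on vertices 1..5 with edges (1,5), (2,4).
[1, 1, 1, 1, 0] (degrees: deg(1)=1, deg(2)=1, deg(3)=0, deg(4)=1, deg(5)=1)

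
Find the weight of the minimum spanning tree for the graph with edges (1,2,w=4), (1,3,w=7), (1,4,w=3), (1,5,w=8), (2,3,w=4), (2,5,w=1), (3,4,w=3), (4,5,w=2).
9 (MST edges: (1,4,w=3), (2,5,w=1), (3,4,w=3), (4,5,w=2); sum of weights 3 + 1 + 3 + 2 = 9)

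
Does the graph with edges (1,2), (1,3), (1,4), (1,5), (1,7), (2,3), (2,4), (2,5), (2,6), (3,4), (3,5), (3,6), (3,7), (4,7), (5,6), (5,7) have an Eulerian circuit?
No (4 vertices have odd degree: {1, 2, 5, 6}; Eulerian circuit requires 0)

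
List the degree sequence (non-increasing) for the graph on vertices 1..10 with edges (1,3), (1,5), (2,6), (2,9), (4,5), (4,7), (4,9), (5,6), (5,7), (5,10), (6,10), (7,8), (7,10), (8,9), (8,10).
[5, 4, 4, 3, 3, 3, 3, 2, 2, 1] (degrees: deg(1)=2, deg(2)=2, deg(3)=1, deg(4)=3, deg(5)=5, deg(6)=3, deg(7)=4, deg(8)=3, deg(9)=3, deg(10)=4)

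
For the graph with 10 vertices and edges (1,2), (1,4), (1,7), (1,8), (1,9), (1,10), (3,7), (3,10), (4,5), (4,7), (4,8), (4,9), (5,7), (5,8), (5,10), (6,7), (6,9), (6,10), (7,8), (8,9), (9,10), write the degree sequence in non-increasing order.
[6, 6, 5, 5, 5, 5, 4, 3, 2, 1] (degrees: deg(1)=6, deg(2)=1, deg(3)=2, deg(4)=5, deg(5)=4, deg(6)=3, deg(7)=6, deg(8)=5, deg(9)=5, deg(10)=5)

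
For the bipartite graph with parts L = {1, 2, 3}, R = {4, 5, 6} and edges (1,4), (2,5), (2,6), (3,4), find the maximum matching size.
2 (matching: (1,4), (2,6); upper bound min(|L|,|R|) = min(3,3) = 3)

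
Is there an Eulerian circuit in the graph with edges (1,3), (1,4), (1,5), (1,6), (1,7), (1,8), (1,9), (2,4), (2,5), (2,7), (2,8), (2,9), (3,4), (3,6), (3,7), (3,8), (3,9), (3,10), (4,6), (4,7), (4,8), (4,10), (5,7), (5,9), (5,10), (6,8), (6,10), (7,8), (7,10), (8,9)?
No (10 vertices have odd degree: {1, 2, 3, 4, 5, 6, 7, 8, 9, 10}; Eulerian circuit requires 0)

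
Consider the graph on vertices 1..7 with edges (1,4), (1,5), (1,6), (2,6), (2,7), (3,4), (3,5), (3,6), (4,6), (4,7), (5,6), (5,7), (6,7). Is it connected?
Yes (BFS from 1 visits [1, 4, 5, 6, 3, 7, 2] — all 7 vertices reached)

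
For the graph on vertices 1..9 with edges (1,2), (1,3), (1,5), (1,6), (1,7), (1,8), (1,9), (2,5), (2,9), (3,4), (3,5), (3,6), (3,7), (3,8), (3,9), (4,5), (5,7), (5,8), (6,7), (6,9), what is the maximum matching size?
4 (matching: (1,7), (2,9), (3,6), (5,8); upper bound floor(n/2) = floor(9/2) = 4)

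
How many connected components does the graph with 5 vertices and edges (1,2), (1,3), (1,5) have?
2 (components: {1, 2, 3, 5}, {4})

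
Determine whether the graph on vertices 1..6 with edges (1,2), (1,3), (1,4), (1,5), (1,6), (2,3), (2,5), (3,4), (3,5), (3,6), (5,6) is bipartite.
No (odd cycle of length 3: 2 -> 1 -> 3 -> 2)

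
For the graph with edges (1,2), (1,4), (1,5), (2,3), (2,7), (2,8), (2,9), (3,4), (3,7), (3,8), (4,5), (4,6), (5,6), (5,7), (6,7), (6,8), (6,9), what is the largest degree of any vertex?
5 (attained at vertices 2, 6)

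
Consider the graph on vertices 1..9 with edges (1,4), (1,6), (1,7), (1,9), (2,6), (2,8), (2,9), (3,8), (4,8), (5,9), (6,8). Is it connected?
Yes (BFS from 1 visits [1, 4, 6, 7, 9, 8, 2, 5, 3] — all 9 vertices reached)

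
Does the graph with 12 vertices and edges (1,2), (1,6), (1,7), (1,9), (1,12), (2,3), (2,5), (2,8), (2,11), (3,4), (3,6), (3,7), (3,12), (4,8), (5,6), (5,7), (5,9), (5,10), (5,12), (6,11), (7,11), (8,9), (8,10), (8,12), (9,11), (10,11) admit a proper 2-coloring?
Yes. Partition: {1, 3, 5, 8, 11}, {2, 4, 6, 7, 9, 10, 12}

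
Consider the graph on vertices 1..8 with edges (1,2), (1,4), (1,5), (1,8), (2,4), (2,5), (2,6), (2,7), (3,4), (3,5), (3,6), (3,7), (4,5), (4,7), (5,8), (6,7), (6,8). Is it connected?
Yes (BFS from 1 visits [1, 2, 4, 5, 8, 6, 7, 3] — all 8 vertices reached)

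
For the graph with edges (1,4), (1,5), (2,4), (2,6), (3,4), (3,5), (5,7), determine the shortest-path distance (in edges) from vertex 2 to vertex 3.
2 (path: 2 -> 4 -> 3, 2 edges)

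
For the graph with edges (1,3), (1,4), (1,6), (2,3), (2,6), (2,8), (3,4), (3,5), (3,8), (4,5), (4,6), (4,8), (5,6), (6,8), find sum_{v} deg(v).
28 (handshake: sum of degrees = 2|E| = 2 x 14 = 28)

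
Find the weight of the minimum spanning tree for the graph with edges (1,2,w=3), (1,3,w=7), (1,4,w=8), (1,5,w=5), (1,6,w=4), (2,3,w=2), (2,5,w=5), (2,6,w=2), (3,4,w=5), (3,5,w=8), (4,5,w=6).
17 (MST edges: (1,2,w=3), (1,5,w=5), (2,3,w=2), (2,6,w=2), (3,4,w=5); sum of weights 3 + 5 + 2 + 2 + 5 = 17)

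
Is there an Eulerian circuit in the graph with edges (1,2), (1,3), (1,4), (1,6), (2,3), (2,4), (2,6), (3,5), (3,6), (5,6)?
Yes (the graph is connected and all 6 vertices have even degree)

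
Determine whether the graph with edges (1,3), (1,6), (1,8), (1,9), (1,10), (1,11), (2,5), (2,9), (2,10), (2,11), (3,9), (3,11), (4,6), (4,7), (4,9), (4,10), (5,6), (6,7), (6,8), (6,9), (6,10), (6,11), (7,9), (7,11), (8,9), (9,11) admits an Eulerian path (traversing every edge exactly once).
Yes (the graph is connected and exactly 2 vertices have odd degree: {3, 8}; any Eulerian path must start and end at those)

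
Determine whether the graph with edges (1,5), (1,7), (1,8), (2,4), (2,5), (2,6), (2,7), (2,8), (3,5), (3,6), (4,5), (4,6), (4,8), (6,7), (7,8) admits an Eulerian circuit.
No (2 vertices have odd degree: {1, 2}; Eulerian circuit requires 0)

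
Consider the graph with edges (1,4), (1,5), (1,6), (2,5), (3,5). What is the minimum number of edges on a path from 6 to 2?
3 (path: 6 -> 1 -> 5 -> 2, 3 edges)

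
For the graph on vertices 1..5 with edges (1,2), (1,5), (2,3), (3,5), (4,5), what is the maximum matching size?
2 (matching: (1,2), (4,5); upper bound floor(n/2) = floor(5/2) = 2)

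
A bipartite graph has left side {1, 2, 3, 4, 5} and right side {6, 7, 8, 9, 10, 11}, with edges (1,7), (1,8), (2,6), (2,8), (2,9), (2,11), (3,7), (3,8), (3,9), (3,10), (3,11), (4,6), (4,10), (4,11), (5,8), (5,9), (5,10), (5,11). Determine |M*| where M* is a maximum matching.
5 (matching: (1,8), (2,11), (3,7), (4,10), (5,9); upper bound min(|L|,|R|) = min(5,6) = 5)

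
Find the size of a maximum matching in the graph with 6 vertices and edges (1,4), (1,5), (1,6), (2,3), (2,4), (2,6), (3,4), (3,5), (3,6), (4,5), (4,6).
3 (matching: (1,5), (2,6), (3,4); upper bound floor(n/2) = floor(6/2) = 3)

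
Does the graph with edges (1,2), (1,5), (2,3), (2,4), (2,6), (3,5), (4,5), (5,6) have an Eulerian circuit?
Yes (the graph is connected and all 6 vertices have even degree)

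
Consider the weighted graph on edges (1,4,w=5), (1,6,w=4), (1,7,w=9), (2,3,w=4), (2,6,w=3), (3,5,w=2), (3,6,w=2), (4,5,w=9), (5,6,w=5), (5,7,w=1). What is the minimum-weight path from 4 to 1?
5 (path: 4 -> 1; weights 5 = 5)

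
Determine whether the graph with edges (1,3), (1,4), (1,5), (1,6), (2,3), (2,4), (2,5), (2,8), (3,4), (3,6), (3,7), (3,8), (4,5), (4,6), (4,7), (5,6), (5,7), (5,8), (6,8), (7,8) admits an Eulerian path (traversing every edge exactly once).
Yes (the graph is connected and exactly 2 vertices have odd degree: {6, 8}; any Eulerian path must start and end at those)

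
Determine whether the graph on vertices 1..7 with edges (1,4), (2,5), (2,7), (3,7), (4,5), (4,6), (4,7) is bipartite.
Yes. Partition: {1, 5, 6, 7}, {2, 3, 4}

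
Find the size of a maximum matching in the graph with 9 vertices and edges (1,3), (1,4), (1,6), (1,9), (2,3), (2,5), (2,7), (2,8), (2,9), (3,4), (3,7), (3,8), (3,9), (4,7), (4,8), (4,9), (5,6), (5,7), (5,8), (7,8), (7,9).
4 (matching: (1,4), (2,8), (5,6), (7,9); upper bound floor(n/2) = floor(9/2) = 4)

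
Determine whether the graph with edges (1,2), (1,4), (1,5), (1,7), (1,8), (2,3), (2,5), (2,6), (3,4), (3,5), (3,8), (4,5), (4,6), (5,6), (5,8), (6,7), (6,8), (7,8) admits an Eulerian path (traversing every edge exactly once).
No (4 vertices have odd degree: {1, 6, 7, 8}; Eulerian path requires 0 or 2)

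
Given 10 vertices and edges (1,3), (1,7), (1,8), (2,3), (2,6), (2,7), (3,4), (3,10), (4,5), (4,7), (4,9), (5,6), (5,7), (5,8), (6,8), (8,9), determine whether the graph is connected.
Yes (BFS from 1 visits [1, 3, 7, 8, 2, 4, 10, 5, 6, 9] — all 10 vertices reached)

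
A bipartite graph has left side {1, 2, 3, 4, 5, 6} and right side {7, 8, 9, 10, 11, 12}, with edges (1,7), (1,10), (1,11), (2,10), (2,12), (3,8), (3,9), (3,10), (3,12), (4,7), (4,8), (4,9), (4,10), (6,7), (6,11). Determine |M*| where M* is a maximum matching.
5 (matching: (1,10), (2,12), (3,8), (4,9), (6,11); upper bound min(|L|,|R|) = min(6,6) = 6)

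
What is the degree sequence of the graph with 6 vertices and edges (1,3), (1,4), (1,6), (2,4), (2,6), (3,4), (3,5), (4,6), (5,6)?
[4, 4, 3, 3, 2, 2] (degrees: deg(1)=3, deg(2)=2, deg(3)=3, deg(4)=4, deg(5)=2, deg(6)=4)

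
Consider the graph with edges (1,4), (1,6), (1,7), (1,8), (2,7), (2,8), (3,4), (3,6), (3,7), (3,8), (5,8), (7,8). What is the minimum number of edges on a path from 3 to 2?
2 (path: 3 -> 8 -> 2, 2 edges)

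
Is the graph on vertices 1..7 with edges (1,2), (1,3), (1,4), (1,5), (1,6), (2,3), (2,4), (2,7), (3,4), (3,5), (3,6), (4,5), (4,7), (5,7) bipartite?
No (odd cycle of length 3: 4 -> 1 -> 2 -> 4)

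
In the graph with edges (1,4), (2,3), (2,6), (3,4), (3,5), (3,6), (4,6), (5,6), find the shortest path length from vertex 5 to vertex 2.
2 (path: 5 -> 3 -> 2, 2 edges)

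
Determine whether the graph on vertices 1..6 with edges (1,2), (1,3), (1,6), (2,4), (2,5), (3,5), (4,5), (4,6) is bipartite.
No (odd cycle of length 3: 5 -> 2 -> 4 -> 5)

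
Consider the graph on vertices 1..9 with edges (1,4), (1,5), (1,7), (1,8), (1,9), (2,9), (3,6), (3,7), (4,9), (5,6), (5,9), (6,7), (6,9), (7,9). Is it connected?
Yes (BFS from 1 visits [1, 4, 5, 7, 8, 9, 6, 3, 2] — all 9 vertices reached)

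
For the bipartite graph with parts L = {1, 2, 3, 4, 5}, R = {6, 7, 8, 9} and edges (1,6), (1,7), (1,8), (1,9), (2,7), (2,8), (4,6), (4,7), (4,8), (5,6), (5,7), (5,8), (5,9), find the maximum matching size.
4 (matching: (1,9), (2,8), (4,7), (5,6); upper bound min(|L|,|R|) = min(5,4) = 4)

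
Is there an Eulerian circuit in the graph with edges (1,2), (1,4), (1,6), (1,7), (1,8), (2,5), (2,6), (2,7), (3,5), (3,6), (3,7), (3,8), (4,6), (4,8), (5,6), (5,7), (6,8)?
No (2 vertices have odd degree: {1, 4}; Eulerian circuit requires 0)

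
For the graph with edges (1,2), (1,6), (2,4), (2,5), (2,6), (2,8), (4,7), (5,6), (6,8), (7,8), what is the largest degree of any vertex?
5 (attained at vertex 2)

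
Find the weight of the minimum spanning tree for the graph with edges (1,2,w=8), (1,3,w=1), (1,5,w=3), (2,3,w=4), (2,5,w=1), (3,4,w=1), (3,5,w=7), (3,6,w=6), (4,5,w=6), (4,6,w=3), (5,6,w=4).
9 (MST edges: (1,3,w=1), (1,5,w=3), (2,5,w=1), (3,4,w=1), (4,6,w=3); sum of weights 1 + 3 + 1 + 1 + 3 = 9)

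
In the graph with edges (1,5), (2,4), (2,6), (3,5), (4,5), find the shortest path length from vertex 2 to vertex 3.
3 (path: 2 -> 4 -> 5 -> 3, 3 edges)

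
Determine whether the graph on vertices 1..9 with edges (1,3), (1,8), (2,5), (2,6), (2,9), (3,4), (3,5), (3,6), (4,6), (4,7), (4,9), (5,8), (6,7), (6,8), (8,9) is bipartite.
No (odd cycle of length 3: 6 -> 3 -> 4 -> 6)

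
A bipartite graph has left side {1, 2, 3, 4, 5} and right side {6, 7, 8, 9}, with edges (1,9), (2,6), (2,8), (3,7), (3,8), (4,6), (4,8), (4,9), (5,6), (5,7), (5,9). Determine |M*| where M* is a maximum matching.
4 (matching: (1,9), (2,8), (3,7), (4,6); upper bound min(|L|,|R|) = min(5,4) = 4)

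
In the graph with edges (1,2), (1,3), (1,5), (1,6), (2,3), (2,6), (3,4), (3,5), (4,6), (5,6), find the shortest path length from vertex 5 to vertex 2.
2 (path: 5 -> 1 -> 2, 2 edges)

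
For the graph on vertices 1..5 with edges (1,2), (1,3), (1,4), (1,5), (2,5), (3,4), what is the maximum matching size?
2 (matching: (2,5), (3,4); upper bound floor(n/2) = floor(5/2) = 2)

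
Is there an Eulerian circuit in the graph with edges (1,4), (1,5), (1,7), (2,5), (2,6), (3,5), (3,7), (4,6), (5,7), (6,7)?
No (2 vertices have odd degree: {1, 6}; Eulerian circuit requires 0)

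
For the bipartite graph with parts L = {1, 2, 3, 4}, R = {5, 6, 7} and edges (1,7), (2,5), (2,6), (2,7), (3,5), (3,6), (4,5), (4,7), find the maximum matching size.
3 (matching: (1,7), (2,6), (3,5); upper bound min(|L|,|R|) = min(4,3) = 3)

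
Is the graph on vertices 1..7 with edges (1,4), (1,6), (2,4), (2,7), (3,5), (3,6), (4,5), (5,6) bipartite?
No (odd cycle of length 5: 5 -> 4 -> 1 -> 6 -> 3 -> 5)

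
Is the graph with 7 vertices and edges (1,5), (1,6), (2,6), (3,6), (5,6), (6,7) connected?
No, it has 2 components: {1, 2, 3, 5, 6, 7}, {4}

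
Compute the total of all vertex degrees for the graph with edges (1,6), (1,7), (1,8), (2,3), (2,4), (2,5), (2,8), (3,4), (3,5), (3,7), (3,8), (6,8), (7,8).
26 (handshake: sum of degrees = 2|E| = 2 x 13 = 26)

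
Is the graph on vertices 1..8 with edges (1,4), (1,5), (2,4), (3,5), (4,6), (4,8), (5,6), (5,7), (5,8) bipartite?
Yes. Partition: {1, 2, 3, 6, 7, 8}, {4, 5}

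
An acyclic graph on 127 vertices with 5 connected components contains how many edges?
122 (Each of the 5 component trees on V_i vertices has V_i - 1 edges; summing gives V - C = 127 - 5 = 122)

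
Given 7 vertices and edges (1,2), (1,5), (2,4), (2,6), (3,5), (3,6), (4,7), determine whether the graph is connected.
Yes (BFS from 1 visits [1, 2, 5, 4, 6, 3, 7] — all 7 vertices reached)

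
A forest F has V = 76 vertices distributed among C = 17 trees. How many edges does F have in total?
59 (Each of the 17 component trees on V_i vertices has V_i - 1 edges; summing gives V - C = 76 - 17 = 59)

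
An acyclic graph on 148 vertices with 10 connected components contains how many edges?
138 (Each of the 10 component trees on V_i vertices has V_i - 1 edges; summing gives V - C = 148 - 10 = 138)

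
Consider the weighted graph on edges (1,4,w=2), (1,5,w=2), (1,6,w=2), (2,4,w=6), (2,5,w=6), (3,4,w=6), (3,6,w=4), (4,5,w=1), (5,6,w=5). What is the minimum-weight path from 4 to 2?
6 (path: 4 -> 2; weights 6 = 6)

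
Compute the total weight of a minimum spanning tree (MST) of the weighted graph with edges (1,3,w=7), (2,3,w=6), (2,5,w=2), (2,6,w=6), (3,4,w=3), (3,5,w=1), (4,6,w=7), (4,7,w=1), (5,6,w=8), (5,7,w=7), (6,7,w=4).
18 (MST edges: (1,3,w=7), (2,5,w=2), (3,4,w=3), (3,5,w=1), (4,7,w=1), (6,7,w=4); sum of weights 7 + 2 + 3 + 1 + 1 + 4 = 18)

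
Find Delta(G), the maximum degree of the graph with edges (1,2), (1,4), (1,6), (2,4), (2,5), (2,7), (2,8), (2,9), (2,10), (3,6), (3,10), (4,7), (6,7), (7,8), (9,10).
7 (attained at vertex 2)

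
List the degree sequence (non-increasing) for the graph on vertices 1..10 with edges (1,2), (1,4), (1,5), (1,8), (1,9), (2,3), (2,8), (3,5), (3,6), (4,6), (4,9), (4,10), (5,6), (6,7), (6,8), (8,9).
[5, 5, 4, 4, 3, 3, 3, 3, 1, 1] (degrees: deg(1)=5, deg(2)=3, deg(3)=3, deg(4)=4, deg(5)=3, deg(6)=5, deg(7)=1, deg(8)=4, deg(9)=3, deg(10)=1)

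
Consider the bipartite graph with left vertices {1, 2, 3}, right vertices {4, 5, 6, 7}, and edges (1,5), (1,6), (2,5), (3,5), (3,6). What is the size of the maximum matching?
2 (matching: (1,6), (2,5); upper bound min(|L|,|R|) = min(3,4) = 3)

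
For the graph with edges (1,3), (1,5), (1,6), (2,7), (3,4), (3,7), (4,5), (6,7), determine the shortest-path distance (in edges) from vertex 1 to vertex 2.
3 (path: 1 -> 3 -> 7 -> 2, 3 edges)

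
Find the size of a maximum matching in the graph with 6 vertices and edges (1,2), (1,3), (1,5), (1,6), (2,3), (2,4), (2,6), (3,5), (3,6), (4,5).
3 (matching: (1,5), (2,4), (3,6); upper bound floor(n/2) = floor(6/2) = 3)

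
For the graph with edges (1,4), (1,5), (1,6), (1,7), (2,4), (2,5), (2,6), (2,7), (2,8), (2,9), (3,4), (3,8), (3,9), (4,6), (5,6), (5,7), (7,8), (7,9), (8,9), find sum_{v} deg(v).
38 (handshake: sum of degrees = 2|E| = 2 x 19 = 38)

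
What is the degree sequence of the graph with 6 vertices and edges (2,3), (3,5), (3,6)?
[3, 1, 1, 1, 0, 0] (degrees: deg(1)=0, deg(2)=1, deg(3)=3, deg(4)=0, deg(5)=1, deg(6)=1)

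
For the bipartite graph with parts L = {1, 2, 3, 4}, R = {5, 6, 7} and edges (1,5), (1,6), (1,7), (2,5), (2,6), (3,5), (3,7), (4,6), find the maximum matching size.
3 (matching: (1,7), (2,6), (3,5); upper bound min(|L|,|R|) = min(4,3) = 3)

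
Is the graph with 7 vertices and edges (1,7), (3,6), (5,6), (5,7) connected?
No, it has 3 components: {1, 3, 5, 6, 7}, {2}, {4}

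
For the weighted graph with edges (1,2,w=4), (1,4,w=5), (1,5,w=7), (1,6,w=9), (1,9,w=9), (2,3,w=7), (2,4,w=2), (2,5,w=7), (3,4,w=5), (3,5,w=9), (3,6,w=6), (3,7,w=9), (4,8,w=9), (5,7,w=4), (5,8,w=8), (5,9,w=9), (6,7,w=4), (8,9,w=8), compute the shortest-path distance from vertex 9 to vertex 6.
17 (path: 9 -> 5 -> 7 -> 6; weights 9 + 4 + 4 = 17)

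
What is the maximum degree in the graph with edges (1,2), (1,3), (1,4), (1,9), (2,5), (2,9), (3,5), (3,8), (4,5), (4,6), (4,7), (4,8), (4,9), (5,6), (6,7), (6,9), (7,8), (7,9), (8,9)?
6 (attained at vertices 4, 9)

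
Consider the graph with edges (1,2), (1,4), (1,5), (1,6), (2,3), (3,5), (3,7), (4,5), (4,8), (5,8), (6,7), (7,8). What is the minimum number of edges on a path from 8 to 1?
2 (path: 8 -> 5 -> 1, 2 edges)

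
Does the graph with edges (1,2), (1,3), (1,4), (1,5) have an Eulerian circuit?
No (4 vertices have odd degree: {2, 3, 4, 5}; Eulerian circuit requires 0)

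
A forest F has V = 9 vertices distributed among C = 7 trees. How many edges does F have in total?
2 (Each of the 7 component trees on V_i vertices has V_i - 1 edges; summing gives V - C = 9 - 7 = 2)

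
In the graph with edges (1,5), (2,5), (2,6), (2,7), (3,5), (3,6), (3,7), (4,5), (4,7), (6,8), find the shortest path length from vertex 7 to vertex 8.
3 (path: 7 -> 2 -> 6 -> 8, 3 edges)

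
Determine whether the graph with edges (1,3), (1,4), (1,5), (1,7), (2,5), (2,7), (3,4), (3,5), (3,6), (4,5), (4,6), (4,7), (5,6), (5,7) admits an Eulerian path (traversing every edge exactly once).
Yes (the graph is connected and exactly 2 vertices have odd degree: {4, 6}; any Eulerian path must start and end at those)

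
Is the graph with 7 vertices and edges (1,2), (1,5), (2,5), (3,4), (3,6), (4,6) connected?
No, it has 3 components: {1, 2, 5}, {3, 4, 6}, {7}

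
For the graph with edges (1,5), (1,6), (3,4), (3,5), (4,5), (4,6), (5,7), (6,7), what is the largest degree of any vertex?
4 (attained at vertex 5)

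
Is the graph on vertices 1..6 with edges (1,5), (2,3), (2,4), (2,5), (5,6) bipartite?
Yes. Partition: {1, 2, 6}, {3, 4, 5}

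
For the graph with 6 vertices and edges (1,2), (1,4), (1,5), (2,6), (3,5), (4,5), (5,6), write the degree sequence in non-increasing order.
[4, 3, 2, 2, 2, 1] (degrees: deg(1)=3, deg(2)=2, deg(3)=1, deg(4)=2, deg(5)=4, deg(6)=2)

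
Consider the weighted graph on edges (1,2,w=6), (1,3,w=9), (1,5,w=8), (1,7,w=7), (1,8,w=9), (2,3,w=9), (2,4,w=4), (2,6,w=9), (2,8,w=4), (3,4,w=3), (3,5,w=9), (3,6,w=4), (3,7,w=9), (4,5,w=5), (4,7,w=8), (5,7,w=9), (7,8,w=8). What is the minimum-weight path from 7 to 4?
8 (path: 7 -> 4; weights 8 = 8)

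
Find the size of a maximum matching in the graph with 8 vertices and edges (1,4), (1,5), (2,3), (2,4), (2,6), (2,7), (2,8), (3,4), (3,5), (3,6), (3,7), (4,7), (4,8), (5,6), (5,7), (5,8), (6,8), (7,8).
4 (matching: (1,4), (2,8), (3,7), (5,6); upper bound floor(n/2) = floor(8/2) = 4)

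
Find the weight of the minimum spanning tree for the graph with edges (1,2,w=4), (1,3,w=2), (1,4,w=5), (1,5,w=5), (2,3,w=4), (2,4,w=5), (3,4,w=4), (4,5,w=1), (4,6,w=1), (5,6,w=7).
12 (MST edges: (1,2,w=4), (1,3,w=2), (3,4,w=4), (4,5,w=1), (4,6,w=1); sum of weights 4 + 2 + 4 + 1 + 1 = 12)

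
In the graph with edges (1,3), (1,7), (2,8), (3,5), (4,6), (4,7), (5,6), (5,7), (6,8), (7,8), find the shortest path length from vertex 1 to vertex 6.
3 (path: 1 -> 7 -> 8 -> 6, 3 edges)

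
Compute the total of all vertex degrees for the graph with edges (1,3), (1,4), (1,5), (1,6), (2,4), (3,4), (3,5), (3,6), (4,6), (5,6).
20 (handshake: sum of degrees = 2|E| = 2 x 10 = 20)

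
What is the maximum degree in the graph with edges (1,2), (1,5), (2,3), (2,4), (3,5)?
3 (attained at vertex 2)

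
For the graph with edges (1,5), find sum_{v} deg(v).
2 (handshake: sum of degrees = 2|E| = 2 x 1 = 2)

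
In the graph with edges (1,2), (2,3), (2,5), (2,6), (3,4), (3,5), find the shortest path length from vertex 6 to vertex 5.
2 (path: 6 -> 2 -> 5, 2 edges)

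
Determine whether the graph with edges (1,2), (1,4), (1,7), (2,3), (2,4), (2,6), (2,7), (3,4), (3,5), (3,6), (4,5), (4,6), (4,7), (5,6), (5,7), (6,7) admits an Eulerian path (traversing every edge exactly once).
No (4 vertices have odd degree: {1, 2, 6, 7}; Eulerian path requires 0 or 2)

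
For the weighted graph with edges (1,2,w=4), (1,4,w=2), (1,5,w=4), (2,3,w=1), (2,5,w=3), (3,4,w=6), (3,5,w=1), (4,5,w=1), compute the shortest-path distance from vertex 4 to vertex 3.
2 (path: 4 -> 5 -> 3; weights 1 + 1 = 2)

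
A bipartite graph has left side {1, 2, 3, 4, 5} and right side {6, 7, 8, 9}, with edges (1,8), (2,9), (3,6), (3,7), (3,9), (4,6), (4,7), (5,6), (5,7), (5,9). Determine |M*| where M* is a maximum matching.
4 (matching: (1,8), (2,9), (3,7), (4,6); upper bound min(|L|,|R|) = min(5,4) = 4)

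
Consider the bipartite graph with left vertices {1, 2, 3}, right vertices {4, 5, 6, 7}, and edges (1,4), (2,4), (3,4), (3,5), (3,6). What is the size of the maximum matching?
2 (matching: (1,4), (3,6); upper bound min(|L|,|R|) = min(3,4) = 3)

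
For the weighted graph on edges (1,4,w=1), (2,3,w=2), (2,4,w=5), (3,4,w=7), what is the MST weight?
8 (MST edges: (1,4,w=1), (2,3,w=2), (2,4,w=5); sum of weights 1 + 2 + 5 = 8)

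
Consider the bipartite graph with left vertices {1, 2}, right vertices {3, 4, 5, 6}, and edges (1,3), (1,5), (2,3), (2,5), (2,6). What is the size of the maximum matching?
2 (matching: (1,5), (2,6); upper bound min(|L|,|R|) = min(2,4) = 2)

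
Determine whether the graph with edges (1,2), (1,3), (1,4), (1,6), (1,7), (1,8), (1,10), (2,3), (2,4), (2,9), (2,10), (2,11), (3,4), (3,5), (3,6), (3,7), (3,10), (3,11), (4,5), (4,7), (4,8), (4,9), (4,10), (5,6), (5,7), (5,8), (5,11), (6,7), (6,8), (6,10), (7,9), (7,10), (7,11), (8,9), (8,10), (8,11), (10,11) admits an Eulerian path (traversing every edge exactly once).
Yes (the graph is connected and exactly 2 vertices have odd degree: {1, 8}; any Eulerian path must start and end at those)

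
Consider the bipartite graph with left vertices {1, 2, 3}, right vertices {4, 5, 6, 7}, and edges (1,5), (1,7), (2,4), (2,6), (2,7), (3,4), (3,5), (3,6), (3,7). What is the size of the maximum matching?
3 (matching: (1,7), (2,6), (3,5); upper bound min(|L|,|R|) = min(3,4) = 3)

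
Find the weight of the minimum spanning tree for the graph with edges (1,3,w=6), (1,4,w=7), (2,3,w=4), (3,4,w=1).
11 (MST edges: (1,3,w=6), (2,3,w=4), (3,4,w=1); sum of weights 6 + 4 + 1 = 11)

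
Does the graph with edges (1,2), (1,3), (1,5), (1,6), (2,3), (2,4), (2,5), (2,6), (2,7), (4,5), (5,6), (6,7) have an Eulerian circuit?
Yes (the graph is connected and all 7 vertices have even degree)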